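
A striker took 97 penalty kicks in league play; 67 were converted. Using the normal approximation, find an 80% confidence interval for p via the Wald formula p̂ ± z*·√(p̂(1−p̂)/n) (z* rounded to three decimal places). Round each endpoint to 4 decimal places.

With x = 67 successes in n = 97, p̂ = 0.69072.
SE(p̂) = √(0.69072·0.30928/97) = 0.046929.
z* = 1.282 at the 80% level.
Margin = 1.282·0.046929 = 0.06016.
Interval: 0.69072 ± 0.06016 → (0.6306, 0.7509).

(0.6306, 0.7509)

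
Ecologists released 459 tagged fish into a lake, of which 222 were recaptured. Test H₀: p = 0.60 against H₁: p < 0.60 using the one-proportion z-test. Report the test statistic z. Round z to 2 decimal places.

With x = 222 successes in n = 459, p̂ = 0.48366.
Null standard error: √(0.60·0.40/459) = √0.000522876 = 0.022866.
z = (0.48366 − 0.60)/0.022866 = -0.11634/0.022866 = -5.09.

z = -5.09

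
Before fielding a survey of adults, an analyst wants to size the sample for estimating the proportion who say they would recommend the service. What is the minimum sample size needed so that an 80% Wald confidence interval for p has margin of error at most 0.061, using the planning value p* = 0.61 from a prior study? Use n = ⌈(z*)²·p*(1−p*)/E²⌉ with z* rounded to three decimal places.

n = 106

For 80% confidence, z* = 1.282.
p*(1−p*) = 0.61·0.39 = 0.2379.
Required n before rounding: 1.643524 × 0.2379 / 0.061² = 105.078.
⌈105.078⌉ = 106.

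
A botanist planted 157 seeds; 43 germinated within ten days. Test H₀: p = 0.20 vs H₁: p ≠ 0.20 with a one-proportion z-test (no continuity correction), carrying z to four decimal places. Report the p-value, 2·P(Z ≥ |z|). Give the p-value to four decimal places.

p-value = 0.0206

The sample proportion is 43/157 = 0.27389.
SE₀ = √(0.20·0.80/157) = 0.031923.
z = (p̂ − p₀)/SE = (43/157 − 0.20)/0.031923 ≈ 2.3145.
p-value = 2·P(Z ≥ |z|) with z = 2.3145 → 0.0206.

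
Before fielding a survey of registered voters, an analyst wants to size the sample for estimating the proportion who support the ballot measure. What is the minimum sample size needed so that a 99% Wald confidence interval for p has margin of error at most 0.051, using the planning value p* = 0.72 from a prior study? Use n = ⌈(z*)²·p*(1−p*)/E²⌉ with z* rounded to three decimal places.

n = 515

The 99% critical value is z* = 2.576.
p*(1−p*) = 0.72·0.28 = 0.2016.
(z*)²·p*(1−p*)/E² = 6.635776·0.2016/0.002601 = 514.330.
Rounding up, n = 515.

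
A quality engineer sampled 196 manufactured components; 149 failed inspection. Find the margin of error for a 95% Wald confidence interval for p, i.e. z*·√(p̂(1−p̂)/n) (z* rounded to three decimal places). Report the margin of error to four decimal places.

ME = 0.0598

p̂ = 149/196 = 0.76020.
Standard error of p̂: √(0.182294/196) = √0.000930071 = 0.030497.
For 95% confidence, z* = 1.960.
Margin of error = z*·SE = 1.960 × 0.030497 = 0.0598.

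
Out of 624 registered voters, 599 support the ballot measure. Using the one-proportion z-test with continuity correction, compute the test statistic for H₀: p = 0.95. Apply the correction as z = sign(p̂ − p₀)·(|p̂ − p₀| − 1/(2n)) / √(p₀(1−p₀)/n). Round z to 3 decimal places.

With x = 599 successes in n = 624, p̂ = 0.95994. p̂ − p₀ = 0.009936.
Continuity correction 1/(2n) = 1/1248 = 0.000801.
Corrected numerator: |0.009936| − 0.000801 = 0.009135.
Under H₀, SE = √(p₀(1−p₀)/n) = √(0.95·0.05/624) = √0.000076122 = 0.008725.
z = (+)0.009135/0.008725 = 1.047.

z = 1.047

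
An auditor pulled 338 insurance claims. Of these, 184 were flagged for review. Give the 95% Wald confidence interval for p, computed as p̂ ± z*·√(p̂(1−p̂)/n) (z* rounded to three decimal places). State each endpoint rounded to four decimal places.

(0.4913, 0.5975)

The sample proportion is 184/338 = 0.54438.
SE = √(p̂(1−p̂)/n) = √(0.248031/338) = 0.027089.
z* = 1.960 at the 95% level.
Margin = 1.960·0.027089 = 0.05309.
CI: 0.54438 ± 0.05309 = (0.4913, 0.5975).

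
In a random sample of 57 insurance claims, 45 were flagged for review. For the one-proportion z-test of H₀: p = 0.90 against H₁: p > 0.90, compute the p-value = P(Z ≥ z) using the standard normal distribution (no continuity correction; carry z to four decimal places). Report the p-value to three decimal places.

Sample proportion p̂ = 45/57 = 0.78947.
Null standard error: √(0.90·0.10/57) = √0.001578947 = 0.039736.
z = (p̂ − p₀)/SE = (45/57 − 0.90)/0.039736 ≈ -2.7815.
p-value = P(Z ≥ z) with z = -2.7815 → 0.997.

p-value = 0.997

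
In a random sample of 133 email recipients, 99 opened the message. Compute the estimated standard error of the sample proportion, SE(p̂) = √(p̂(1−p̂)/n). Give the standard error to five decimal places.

SE = 0.03783

p̂ = 99/133 = 0.74436.
p̂(1−p̂) = 0.74436·0.25564 = 0.190288.
SE = √(0.190288/133) = √0.001430737 = 0.03783.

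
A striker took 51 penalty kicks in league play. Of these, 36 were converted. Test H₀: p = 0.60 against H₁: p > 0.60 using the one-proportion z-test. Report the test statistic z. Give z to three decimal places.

p̂ = 36/51 = 0.70588.
SE₀ = √(0.60·0.40/51) = 0.068599.
z = (p̂ − p₀)/SE = (0.70588 − 0.60)/0.068599 = 1.543.

z = 1.543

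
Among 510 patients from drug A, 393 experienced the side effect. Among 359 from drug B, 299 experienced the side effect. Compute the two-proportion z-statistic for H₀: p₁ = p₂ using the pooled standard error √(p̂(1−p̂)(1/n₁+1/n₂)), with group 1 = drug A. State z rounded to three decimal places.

Sample proportions: p̂₁ = 393/510 = 0.77059 and p̂₂ = 299/359 = 0.83287.
Pooling: p̂ = 692/869 = 0.79632.
SE = √[p̂(1−p̂)(1/n₁+1/n₂)] = √[0.79632·0.20368·(1/510+1/359)] ≈ 0.027746.
z = -0.06228/0.027746 = -2.245.

z = -2.245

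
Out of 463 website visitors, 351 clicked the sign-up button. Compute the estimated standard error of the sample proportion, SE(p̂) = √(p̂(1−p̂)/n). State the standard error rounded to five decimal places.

SE = 0.01990

Sample proportion p̂ = 351/463 = 0.75810.
p̂(1−p̂) = 0.183384.
SE = √(0.183384/463) = √0.000396078 = 0.01990.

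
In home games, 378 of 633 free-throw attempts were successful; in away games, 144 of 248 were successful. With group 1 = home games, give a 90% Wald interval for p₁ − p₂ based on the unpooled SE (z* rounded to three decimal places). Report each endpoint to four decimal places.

p̂₁ = 0.59716, p̂₂ = 0.58065, so the observed difference is 0.01651.
SE = √(0.000380033 + 0.000981840) = √0.001361873 = 0.036904.
The 90% critical value is z* = 1.645. Margin = 1.645·0.036904 = 0.06071.
Interval: 0.01651 ± 0.06071 → (-0.0442, 0.0772).

(-0.0442, 0.0772)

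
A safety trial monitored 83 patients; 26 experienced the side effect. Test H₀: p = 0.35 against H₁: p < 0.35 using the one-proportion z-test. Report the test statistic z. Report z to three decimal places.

z = -0.702

Sample proportion p̂ = 26/83 = 0.31325.
Under H₀, SE = √(p₀(1−p₀)/n) = √(0.35·0.65/83) = √0.002740964 = 0.052354.
z = (p̂ − p₀)/SE = (0.31325 − 0.35)/0.052354 = -0.702.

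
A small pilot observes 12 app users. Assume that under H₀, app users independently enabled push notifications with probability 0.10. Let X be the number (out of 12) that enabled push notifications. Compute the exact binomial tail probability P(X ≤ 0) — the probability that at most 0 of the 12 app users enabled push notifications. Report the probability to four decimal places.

P = 0.2824

X ~ Binomial(n=12, p=0.10).
P(X ≤ 0) = C(12,0)·0.10^0·0.90^12.
= 0.282430 = 0.2824.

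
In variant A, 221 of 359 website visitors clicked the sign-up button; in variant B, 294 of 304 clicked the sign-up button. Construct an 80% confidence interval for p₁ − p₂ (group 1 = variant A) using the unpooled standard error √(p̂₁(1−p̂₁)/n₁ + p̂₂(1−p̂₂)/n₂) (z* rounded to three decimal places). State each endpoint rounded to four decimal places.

(-0.3869, -0.3161)

p̂₁ = 221/359 = 0.61560, p̂₂ = 294/304 = 0.96711; p̂₁ − p̂₂ = -0.35151.
Unpooled SE = √(p̂₁(1−p̂₁)/n₁ + p̂₂(1−p̂₂)/n₂) = √(0.000659156 + 0.000104647) = 0.027637.
The 80% critical value is z* = 1.282. Margin of error = 0.03543.
CI: -0.35151 ± 0.03543 = (-0.3869, -0.3161).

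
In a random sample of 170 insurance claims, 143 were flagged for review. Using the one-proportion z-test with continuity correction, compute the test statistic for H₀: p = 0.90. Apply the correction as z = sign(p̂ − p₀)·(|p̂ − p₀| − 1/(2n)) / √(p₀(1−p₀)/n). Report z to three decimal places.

z = -2.429

The sample proportion is 143/170 = 0.84118. p̂ − p₀ = -0.058824.
1/(2n) = 0.002941.
Corrected numerator: |-0.058824| − 0.002941 = 0.055883.
Under H₀, SE = √(p₀(1−p₀)/n) = √(0.90·0.10/170) = √0.000529412 = 0.023009.
z = (−)0.055883/0.023009 = -2.429.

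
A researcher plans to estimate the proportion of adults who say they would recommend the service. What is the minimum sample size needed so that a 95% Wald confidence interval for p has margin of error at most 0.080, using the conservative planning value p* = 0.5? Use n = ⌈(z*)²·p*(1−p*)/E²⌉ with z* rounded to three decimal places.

z* = 1.960 at the 95% level.
p*(1−p*) = 0.50·0.50 = 0.2500.
Required n before rounding: 3.841600 × 0.2500 / 0.080² = 150.062.
⌈150.062⌉ = 151.

n = 151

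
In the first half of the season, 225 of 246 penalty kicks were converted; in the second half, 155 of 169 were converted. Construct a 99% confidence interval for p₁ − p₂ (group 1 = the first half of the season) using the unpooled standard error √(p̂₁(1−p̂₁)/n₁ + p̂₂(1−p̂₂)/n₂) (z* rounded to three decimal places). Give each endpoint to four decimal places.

(-0.0739, 0.0688)

p̂₁ = 0.91463, p̂₂ = 0.91716, so the observed difference is -0.00253.
SE = √(0.000317392 + 0.000449572) = √0.000766964 = 0.027694.
For 99% confidence, z* = 2.576. Margin = 2.576·0.027694 = 0.07134.
So the interval runs from -0.0739 to 0.0688.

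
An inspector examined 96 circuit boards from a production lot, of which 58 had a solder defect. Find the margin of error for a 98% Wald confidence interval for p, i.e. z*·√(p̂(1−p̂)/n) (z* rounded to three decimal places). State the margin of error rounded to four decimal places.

ME = 0.1161

The sample proportion is 58/96 = 0.60417.
Standard error of p̂: √(0.239149/96) = √0.002491139 = 0.049911.
z* = 2.326 at the 98% level.
Margin of error = z*·SE = 2.326 × 0.049911 = 0.1161.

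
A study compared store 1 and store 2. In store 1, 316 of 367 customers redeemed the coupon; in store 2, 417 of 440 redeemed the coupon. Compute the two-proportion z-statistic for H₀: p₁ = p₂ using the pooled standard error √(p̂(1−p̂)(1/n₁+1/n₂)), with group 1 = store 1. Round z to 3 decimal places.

z = -4.249

Sample proportions: p̂₁ = 316/367 = 0.86104 and p̂₂ = 417/440 = 0.94773.
Pooling: p̂ = 733/807 = 0.90830.
SE = √[p̂(1−p̂)(1/n₁+1/n₂)] = √[0.90830·0.09170·(1/367+1/440)] ≈ 0.020402.
z = -0.08669/0.020402 = -4.249.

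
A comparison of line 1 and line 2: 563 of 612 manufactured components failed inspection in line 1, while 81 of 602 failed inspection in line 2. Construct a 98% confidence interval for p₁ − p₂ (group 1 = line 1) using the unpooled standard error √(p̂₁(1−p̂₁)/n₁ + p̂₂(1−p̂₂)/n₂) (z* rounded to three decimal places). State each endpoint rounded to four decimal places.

p̂₁ = 0.91993, p̂₂ = 0.13455, so the observed difference is 0.78538.
SE = √(0.000120351 + 0.000193434) = √0.000313785 = 0.017714.
For 98% confidence, z* = 2.326. Margin of error = 0.04120.
So the interval runs from 0.7442 to 0.8266.

(0.7442, 0.8266)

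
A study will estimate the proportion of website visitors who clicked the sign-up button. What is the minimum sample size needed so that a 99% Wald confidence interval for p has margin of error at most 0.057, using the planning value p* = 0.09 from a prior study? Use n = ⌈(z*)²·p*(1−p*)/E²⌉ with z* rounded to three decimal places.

n = 168

The 99% critical value is z* = 2.576.
p*(1−p*) = 0.09·0.91 = 0.0819.
Required n before rounding: 6.635776 × 0.0819 / 0.057² = 167.273.
⌈167.273⌉ = 168.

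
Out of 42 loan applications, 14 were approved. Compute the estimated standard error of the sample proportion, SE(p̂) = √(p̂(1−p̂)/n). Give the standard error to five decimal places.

p̂ = 14/42 = 0.33333.
p̂(1−p̂) = 0.33333·0.66667 = 0.222221.
SE = √(0.222221/42) = √0.005290976 = 0.07274.

SE = 0.07274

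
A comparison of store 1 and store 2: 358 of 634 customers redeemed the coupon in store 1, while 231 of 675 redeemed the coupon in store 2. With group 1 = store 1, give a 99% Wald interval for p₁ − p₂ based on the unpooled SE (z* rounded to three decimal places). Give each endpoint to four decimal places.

(0.1533, 0.2916)

p̂₁ = 0.56467, p̂₂ = 0.34222, so the observed difference is 0.22245.
Unpooled SE = √(p̂₁(1−p̂₁)/n₁ + p̂₂(1−p̂₂)/n₂) = √(0.000387725 + 0.000333491) = 0.026855.
z* = 2.576 at the 99% level. Margin of error = 0.06918.
So the interval runs from 0.1533 to 0.2916.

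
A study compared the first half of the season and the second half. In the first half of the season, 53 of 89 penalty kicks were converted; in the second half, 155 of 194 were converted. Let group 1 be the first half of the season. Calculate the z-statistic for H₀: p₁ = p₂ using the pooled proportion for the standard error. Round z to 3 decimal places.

p̂₁ = 53/89 = 0.59551, p̂₂ = 155/194 = 0.79897.
Pooling: p̂ = 208/283 = 0.73498.
Pooled SE = √[0.1947833·0.01639059] ≈ 0.056503.
z = (p̂₁ − p̂₂)/SE = (0.59551 − 0.79897)/0.056503 = -0.20346/0.056503 = -3.601.

z = -3.601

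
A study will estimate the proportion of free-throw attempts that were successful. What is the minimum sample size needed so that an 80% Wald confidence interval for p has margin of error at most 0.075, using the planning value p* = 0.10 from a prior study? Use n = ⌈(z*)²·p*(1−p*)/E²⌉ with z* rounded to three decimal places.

n = 27

The 80% critical value is z* = 1.282.
p*(1−p*) = 0.0900.
(z*)²·p*(1−p*)/E² = 1.643524·0.0900/0.005625 = 26.296.
⌈26.296⌉ = 27.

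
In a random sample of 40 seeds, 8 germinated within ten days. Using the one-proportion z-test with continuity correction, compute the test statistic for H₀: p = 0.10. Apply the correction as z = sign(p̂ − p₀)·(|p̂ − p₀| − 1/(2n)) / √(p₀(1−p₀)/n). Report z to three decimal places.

With x = 8 successes in n = 40, p̂ = 0.20000. p̂ − p₀ = 0.100000.
Continuity correction 1/(2n) = 1/80 = 0.012500.
Corrected numerator: |0.100000| − 0.012500 = 0.087500.
Null standard error: √(0.10·0.90/40) = √0.002250000 = 0.047434.
z = +0.087500/0.047434 = 1.845.

z = 1.845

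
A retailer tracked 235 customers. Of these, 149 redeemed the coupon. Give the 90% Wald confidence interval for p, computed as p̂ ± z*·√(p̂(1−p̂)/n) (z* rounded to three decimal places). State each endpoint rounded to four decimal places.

(0.5824, 0.6857)

With x = 149 successes in n = 235, p̂ = 0.63404.
Standard error of p̂: √(0.232033/235) = √0.000987373 = 0.031422.
For 90% confidence, z* = 1.645.
Margin = 1.645·0.031422 = 0.05169.
CI: 0.63404 ± 0.05169 = (0.5824, 0.6857).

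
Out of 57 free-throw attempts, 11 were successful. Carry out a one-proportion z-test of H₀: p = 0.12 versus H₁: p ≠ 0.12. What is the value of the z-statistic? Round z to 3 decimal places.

The sample proportion is 11/57 = 0.19298.
Under H₀, SE = √(p₀(1−p₀)/n) = √(0.12·0.88/57) = √0.001852632 = 0.043042.
z = (p̂ − p₀)/SE = (0.19298 − 0.12)/0.043042 = 1.696.

z = 1.696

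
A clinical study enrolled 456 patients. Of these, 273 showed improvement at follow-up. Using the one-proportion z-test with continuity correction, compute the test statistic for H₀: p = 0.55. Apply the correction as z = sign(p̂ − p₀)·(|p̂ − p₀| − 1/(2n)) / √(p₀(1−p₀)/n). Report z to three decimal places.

Sample proportion p̂ = 273/456 = 0.59868. p̂ − p₀ = 0.048684.
Continuity correction 1/(2n) = 1/912 = 0.001096.
Corrected numerator: |0.048684| − 0.001096 = 0.047588.
SE₀ = √(0.55·0.45/456) = 0.023297.
z = +0.047588/0.023297 = 2.043.

z = 2.043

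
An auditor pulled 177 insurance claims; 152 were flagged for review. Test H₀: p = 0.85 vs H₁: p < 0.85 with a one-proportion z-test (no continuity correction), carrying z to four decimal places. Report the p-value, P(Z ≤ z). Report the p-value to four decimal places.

p-value = 0.6279

The sample proportion is 152/177 = 0.85876.
Null standard error: √(0.85·0.15/177) = √0.000720339 = 0.026839.
z = (p̂ − p₀)/SE = (152/177 − 0.85)/0.026839 ≈ 0.3263.
p-value = P(Z ≤ z) with z = 0.3263 → 0.6279.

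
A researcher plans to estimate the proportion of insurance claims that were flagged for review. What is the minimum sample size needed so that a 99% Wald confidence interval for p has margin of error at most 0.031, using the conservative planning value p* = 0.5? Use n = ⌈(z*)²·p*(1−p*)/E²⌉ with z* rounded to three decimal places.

n = 1727

z* = 2.576 at the 99% level.
p*(1−p*) = 0.50·0.50 = 0.2500.
Required n before rounding: 6.635776 × 0.2500 / 0.031² = 1726.268.
Rounding up, n = 1727.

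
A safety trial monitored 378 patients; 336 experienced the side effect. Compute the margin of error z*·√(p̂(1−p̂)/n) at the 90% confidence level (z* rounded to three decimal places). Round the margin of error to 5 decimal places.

Sample proportion p̂ = 336/378 = 0.88889.
SE = √(p̂(1−p̂)/n) = √(0.098765/378) = 0.016164.
The 90% critical value is z* = 1.645.
Margin of error = z*·SE = 1.645 × 0.016164 = 0.02659.

ME = 0.02659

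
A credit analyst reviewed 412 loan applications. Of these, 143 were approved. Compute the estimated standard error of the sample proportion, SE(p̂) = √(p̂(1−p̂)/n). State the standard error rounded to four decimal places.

With x = 143 successes in n = 412, p̂ = 0.34709.
p̂(1−p̂) = 0.226619.
Dividing by n and taking the root: √0.000550046 = 0.0235.

SE = 0.0235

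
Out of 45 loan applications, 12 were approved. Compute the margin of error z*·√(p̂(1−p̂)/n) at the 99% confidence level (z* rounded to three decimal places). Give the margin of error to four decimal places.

Sample proportion p̂ = 12/45 = 0.26667.
SE(p̂) = √(0.26667·0.73333/45) = 0.065922.
The 99% critical value is z* = 2.576.
Margin of error = z*·SE = 2.576 × 0.065922 = 0.1698.

ME = 0.1698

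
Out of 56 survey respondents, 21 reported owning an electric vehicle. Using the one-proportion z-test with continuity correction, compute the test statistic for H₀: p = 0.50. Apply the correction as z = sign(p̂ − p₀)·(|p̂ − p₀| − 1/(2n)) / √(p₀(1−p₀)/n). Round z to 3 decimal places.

Sample proportion p̂ = 21/56 = 0.37500. p̂ − p₀ = -0.125000.
1/(2n) = 0.008929.
Corrected numerator: |-0.125000| − 0.008929 = 0.116071.
Under H₀, SE = √(p₀(1−p₀)/n) = √(0.50·0.50/56) = √0.004464286 = 0.066815.
z = −0.116071/0.066815 = -1.737.

z = -1.737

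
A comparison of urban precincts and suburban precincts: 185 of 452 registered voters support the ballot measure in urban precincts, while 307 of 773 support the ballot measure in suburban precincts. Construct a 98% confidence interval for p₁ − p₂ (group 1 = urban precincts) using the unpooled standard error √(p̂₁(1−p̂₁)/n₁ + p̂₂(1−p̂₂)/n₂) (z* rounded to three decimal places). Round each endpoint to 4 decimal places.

p̂₁ = 185/452 = 0.40929, p̂₂ = 307/773 = 0.39715; p̂₁ − p̂₂ = 0.01214.
Unpooled SE = √(p̂₁(1−p̂₁)/n₁ + p̂₂(1−p̂₂)/n₂) = √(0.000534894 + 0.000309732) = 0.029062.
For 98% confidence, z* = 2.326. Margin = 2.326·0.029062 = 0.06760.
So the interval runs from -0.0555 to 0.0797.

(-0.0555, 0.0797)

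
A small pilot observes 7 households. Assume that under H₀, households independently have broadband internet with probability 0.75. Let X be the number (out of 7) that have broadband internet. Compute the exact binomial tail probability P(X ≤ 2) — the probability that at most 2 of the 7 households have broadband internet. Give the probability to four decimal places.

P = 0.0129

X ~ Binomial(n=7, p=0.75).
P(X ≤ 2) = C(7,0)·0.75^0·0.25^7 + C(7,1)·0.75^1·0.25^6 + C(7,2)·0.75^2·0.25^5.
= 0.000061 + 0.001282 + 0.011536 = 0.0129.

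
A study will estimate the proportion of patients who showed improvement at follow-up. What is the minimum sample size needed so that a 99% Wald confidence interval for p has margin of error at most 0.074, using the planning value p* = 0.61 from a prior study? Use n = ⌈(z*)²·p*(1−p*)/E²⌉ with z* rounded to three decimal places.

For 99% confidence, z* = 2.576.
p*(1−p*) = 0.61·0.39 = 0.2379.
(z*)²·p*(1−p*)/E² = 6.635776·0.2379/0.005476 = 288.285.
⌈288.285⌉ = 289.

n = 289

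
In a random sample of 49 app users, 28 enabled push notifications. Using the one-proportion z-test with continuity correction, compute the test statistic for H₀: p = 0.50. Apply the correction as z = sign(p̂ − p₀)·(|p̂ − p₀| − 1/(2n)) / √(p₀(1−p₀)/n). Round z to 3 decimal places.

The sample proportion is 28/49 = 0.57143. p̂ − p₀ = 0.071429.
Continuity correction 1/(2n) = 1/98 = 0.010204.
Corrected numerator: |0.071429| − 0.010204 = 0.061225.
Under H₀, SE = √(p₀(1−p₀)/n) = √(0.50·0.50/49) = √0.005102041 = 0.071429.
z = (+)0.061225/0.071429 = 0.857.

z = 0.857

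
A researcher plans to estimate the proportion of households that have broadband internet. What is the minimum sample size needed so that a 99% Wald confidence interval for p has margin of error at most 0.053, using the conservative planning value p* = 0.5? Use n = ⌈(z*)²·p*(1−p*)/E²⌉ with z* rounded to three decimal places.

For 99% confidence, z* = 2.576.
p*(1−p*) = 0.2500.
Required n before rounding: 6.635776 × 0.2500 / 0.053² = 590.582.
Rounding up, n = 591.

n = 591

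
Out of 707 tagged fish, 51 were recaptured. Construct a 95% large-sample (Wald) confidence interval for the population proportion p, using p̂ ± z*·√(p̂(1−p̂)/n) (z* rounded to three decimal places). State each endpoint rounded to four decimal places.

(0.0531, 0.0912)

Sample proportion p̂ = 51/707 = 0.07214.
Standard error of p̂: √(0.066932/707) = √0.000094671 = 0.009730.
The 95% critical value is z* = 1.960.
Margin = 1.960·0.009730 = 0.01907.
Interval: 0.07214 ± 0.01907 → (0.0531, 0.0912).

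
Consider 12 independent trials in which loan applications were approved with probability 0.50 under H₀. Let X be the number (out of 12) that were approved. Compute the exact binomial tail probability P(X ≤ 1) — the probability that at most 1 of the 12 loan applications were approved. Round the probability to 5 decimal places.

X is binomial with n = 12 and p = 0.50.
P(X ≤ 1) = C(12,0)·0.50^0·0.50^12 + C(12,1)·0.50^1·0.50^11.
= 0.000244 + 0.002930 = 0.00317.

P = 0.00317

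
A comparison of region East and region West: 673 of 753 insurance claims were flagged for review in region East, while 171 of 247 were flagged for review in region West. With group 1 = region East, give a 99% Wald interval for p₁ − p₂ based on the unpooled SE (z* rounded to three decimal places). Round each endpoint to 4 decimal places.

(0.1205, 0.2824)

p̂₁ = 673/753 = 0.89376, p̂₂ = 171/247 = 0.69231; p̂₁ − p̂₂ = 0.20145.
SE = √(0.000126101 + 0.000862420) = √0.000988521 = 0.031441.
For 99% confidence, z* = 2.576. Margin of error = 0.08099.
Interval: 0.20145 ± 0.08099 → (0.1205, 0.2824).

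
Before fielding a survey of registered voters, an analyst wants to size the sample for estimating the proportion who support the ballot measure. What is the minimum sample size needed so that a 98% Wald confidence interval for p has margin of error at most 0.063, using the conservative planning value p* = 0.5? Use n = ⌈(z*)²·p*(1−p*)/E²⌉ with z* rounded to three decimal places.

For 98% confidence, z* = 2.326.
p*(1−p*) = 0.2500.
(z*)²·p*(1−p*)/E² = 5.410276·0.2500/0.003969 = 340.783.
Rounding up, n = 341.

n = 341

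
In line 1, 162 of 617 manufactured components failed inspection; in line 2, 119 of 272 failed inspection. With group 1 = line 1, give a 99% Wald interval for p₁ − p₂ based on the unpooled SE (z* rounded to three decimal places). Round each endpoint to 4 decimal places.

(-0.2649, -0.0850)

p̂₁ = 0.26256, p̂₂ = 0.43750, so the observed difference is -0.17494.
Unpooled SE = √(p̂₁(1−p̂₁)/n₁ + p̂₂(1−p̂₂)/n₂) = √(0.000313813 + 0.000904756) = 0.034908.
For 99% confidence, z* = 2.576. Margin of error = 0.08992.
Interval: -0.17494 ± 0.08992 → (-0.2649, -0.0850).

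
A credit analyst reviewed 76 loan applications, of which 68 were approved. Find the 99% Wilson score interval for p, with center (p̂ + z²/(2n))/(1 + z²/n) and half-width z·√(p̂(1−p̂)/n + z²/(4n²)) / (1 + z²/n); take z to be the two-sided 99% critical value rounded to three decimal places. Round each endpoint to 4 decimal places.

p̂ = 68/76 = 0.89474; z = 2.576, so z² = 6.635776.
1 + z²/n = 1.087313.
Center = (0.89474 + 0.043656)/1.087313 = 0.86304.
Radicand: p̂(1−p̂)/n + z²/(4n²) = 0.001239248 + 0.000287213 = 0.001526461.
Half-width = z·√(radicand)/denom = 2.576·0.039070/1.087313 = 0.09256.
Interval: 0.86304 ± 0.09256 → (0.7705, 0.9556).

(0.7705, 0.9556)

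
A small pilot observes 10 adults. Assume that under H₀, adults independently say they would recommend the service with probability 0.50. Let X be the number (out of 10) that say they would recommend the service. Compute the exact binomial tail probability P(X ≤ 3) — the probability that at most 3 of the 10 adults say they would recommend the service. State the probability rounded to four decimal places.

X is binomial with n = 10 and p = 0.50.
P(X ≤ 3) = C(10,0)·0.50^0·0.50^10 + C(10,1)·0.50^1·0.50^9 + C(10,2)·0.50^2·0.50^8 + C(10,3)·0.50^3·0.50^7.
= 0.000977 + 0.009766 + 0.043945 + 0.117188 = 0.1719.

P = 0.1719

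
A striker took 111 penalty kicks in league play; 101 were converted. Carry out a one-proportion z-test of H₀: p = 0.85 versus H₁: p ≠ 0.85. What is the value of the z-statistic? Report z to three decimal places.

z = 1.768

The sample proportion is 101/111 = 0.90991.
Under H₀, SE = √(p₀(1−p₀)/n) = √(0.85·0.15/111) = √0.001148649 = 0.033892.
z = (0.90991 − 0.85)/0.033892 = 0.05991/0.033892 = 1.768.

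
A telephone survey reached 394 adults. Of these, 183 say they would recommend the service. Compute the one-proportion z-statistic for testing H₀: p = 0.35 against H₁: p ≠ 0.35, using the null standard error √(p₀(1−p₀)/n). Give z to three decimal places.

z = 4.764

p̂ = 183/394 = 0.46447.
SE₀ = √(0.35·0.65/394) = 0.024029.
z = (0.46447 − 0.35)/0.024029 = 0.11447/0.024029 = 4.764.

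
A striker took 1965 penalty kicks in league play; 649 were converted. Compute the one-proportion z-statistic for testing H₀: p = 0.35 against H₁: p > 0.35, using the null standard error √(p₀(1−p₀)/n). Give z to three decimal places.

Sample proportion p̂ = 649/1965 = 0.33028.
Null standard error: √(0.35·0.65/1965) = √0.000115776 = 0.010760.
Test statistic: z = -0.01972/0.010760 = -1.833.

z = -1.833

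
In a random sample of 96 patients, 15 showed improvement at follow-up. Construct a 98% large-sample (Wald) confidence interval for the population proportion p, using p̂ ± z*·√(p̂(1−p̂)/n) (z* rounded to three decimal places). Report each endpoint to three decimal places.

(0.070, 0.242)

With x = 15 successes in n = 96, p̂ = 0.15625.
SE(p̂) = √(0.15625·0.84375/96) = 0.037058.
The 98% critical value is z* = 2.326.
Margin of error: 2.326 × 0.037058 = 0.08620.
CI: 0.15625 ± 0.08620 = (0.070, 0.242).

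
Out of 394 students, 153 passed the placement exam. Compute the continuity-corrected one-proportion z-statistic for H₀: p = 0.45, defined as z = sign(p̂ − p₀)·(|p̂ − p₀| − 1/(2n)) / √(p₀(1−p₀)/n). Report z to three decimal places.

Sample proportion p̂ = 153/394 = 0.38832. p̂ − p₀ = -0.061675.
1/(2n) = 0.001269.
Corrected numerator: |-0.061675| − 0.001269 = 0.060406.
Under H₀, SE = √(p₀(1−p₀)/n) = √(0.45·0.55/394) = √0.000628173 = 0.025063.
z = (−)0.060406/0.025063 = -2.410.

z = -2.410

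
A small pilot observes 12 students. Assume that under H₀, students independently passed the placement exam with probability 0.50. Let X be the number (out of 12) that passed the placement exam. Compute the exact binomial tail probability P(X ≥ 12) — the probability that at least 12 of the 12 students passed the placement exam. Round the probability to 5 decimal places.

X ~ Binomial(n=12, p=0.50).
P(X ≥ 12) = C(12,12)·0.50^12·0.50^0.
= 0.000244 = 0.00024.

P = 0.00024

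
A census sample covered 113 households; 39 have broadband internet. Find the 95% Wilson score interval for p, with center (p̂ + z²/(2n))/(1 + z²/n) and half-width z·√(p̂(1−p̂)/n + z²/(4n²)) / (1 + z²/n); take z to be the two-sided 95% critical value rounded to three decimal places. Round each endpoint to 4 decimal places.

p̂ = 39/113 = 0.34513; z = 1.960, so z² = 3.841600.
Denominator 1 + z²/n = 1 + 3.841600/113 = 1.033996.
Center = (0.34513 + 0.016998)/1.033996 = 0.35022.
Radicand: p̂(1−p̂)/n + z²/(4n²) = 0.002000143 + 0.000075213 = 0.002075356.
Half-width = z·√(radicand)/denom = 1.960·0.045556/1.033996 = 0.08635.
Interval: 0.35022 ± 0.08635 → (0.2639, 0.4366).

(0.2639, 0.4366)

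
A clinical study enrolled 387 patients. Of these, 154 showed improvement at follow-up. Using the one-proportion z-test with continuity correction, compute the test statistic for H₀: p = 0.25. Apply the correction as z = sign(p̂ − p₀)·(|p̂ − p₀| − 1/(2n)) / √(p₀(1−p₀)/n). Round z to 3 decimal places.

Sample proportion p̂ = 154/387 = 0.39793. p̂ − p₀ = 0.147933.
1/(2n) = 0.001292.
Corrected numerator: |0.147933| − 0.001292 = 0.146641.
Null standard error: √(0.25·0.75/387) = √0.000484496 = 0.022011.
z = +0.146641/0.022011 = 6.662.

z = 6.662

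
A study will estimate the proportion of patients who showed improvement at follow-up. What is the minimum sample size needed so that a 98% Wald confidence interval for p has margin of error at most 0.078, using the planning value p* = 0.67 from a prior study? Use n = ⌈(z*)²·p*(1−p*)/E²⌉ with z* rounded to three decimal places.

The 98% critical value is z* = 2.326.
p*(1−p*) = 0.2211.
Required n before rounding: 5.410276 × 0.2211 / 0.078² = 196.616.
Rounding up, n = 197.

n = 197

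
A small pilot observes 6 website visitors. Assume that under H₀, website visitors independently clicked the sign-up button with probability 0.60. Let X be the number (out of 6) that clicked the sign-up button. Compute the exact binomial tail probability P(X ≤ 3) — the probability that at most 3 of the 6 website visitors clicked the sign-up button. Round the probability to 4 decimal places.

P = 0.4557

X is binomial with n = 6 and p = 0.60.
P(X ≤ 3) = C(6,0)·0.60^0·0.40^6 + C(6,1)·0.60^1·0.40^5 + C(6,2)·0.60^2·0.40^4 + C(6,3)·0.60^3·0.40^3.
= 0.004096 + 0.036864 + 0.138240 + 0.276480 = 0.4557.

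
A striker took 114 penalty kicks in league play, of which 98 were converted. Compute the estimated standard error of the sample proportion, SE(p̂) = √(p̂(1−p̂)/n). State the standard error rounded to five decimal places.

SE = 0.03253

Sample proportion p̂ = 98/114 = 0.85965.
p̂(1−p̂) = 0.85965·0.14035 = 0.120652.
SE = √(0.120652/114) = 0.03253.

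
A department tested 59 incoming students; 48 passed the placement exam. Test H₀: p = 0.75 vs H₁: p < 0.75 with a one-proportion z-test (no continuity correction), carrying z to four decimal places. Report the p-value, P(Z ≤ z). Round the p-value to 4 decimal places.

p̂ = 48/59 = 0.81356.
SE₀ = √(0.75·0.25/59) = 0.056373.
z = (p̂ − p₀)/SE = (48/59 − 0.75)/0.056373 ≈ 1.1275.
p-value = P(Z ≤ z) with z = 1.1275 → 0.8702.

p-value = 0.8702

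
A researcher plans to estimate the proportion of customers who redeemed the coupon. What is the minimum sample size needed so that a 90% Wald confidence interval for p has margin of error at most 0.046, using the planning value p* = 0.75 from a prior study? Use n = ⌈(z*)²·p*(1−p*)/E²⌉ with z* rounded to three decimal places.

The 90% critical value is z* = 1.645.
p*(1−p*) = 0.75·0.25 = 0.1875.
Required n before rounding: 2.706025 × 0.1875 / 0.046² = 239.782.
⌈239.782⌉ = 240.

n = 240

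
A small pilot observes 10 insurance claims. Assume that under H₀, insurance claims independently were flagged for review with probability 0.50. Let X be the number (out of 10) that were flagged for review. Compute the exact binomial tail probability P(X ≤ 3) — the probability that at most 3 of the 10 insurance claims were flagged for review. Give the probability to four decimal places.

X ~ Binomial(n=10, p=0.50).
P(X ≤ 3) = C(10,0)·0.50^0·0.50^10 + C(10,1)·0.50^1·0.50^9 + C(10,2)·0.50^2·0.50^8 + C(10,3)·0.50^3·0.50^7.
= 0.000977 + 0.009766 + 0.043945 + 0.117188 = 0.1719.

P = 0.1719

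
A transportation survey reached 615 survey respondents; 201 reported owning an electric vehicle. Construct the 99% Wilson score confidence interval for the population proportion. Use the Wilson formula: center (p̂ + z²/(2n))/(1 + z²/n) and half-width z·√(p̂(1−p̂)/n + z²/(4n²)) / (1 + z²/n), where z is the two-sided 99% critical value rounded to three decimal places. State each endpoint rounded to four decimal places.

(0.2802, 0.3772)

p̂ = 201/615 = 0.32683; z = 2.576, so z² = 6.635776.
1 + z²/n = 1.010790.
Center = (0.32683 + 0.005395)/1.010790 = 0.32868.
Radicand: p̂(1−p̂)/n + z²/(4n²) = 0.000357743 + 0.000004386 = 0.000362129.
Half-width = 2.576·√0.000362129/1.010790 = 0.04850.
So the interval runs from 0.2802 to 0.3772.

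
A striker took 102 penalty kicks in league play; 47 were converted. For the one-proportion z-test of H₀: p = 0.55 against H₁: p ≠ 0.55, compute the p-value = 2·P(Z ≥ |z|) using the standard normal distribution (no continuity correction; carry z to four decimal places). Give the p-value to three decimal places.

The sample proportion is 47/102 = 0.46078.
Null standard error: √(0.55·0.45/102) = √0.002426471 = 0.049259.
Test statistic (full precision, shown to 4 dp): z = (47/102 − 0.55)/SE₀ ≈ -1.8111.
p-value = 2·P(Z ≥ |z|) with z = -1.8111 → 0.070.

p-value = 0.070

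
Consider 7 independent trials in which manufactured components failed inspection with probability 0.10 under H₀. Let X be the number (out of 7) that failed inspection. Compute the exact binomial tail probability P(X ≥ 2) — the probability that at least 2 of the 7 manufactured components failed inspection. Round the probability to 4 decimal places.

P = 0.1497

X ~ Binomial(n=7, p=0.10).
P(X ≥ 2) = Σ_{j=2}^{7} C(7,j)·0.10^j·0.90^{7−j}.
= 0.124003 + 0.022964 + 0.002552 + 0.000170 + 0.000006 + 0.000000 = 0.1497.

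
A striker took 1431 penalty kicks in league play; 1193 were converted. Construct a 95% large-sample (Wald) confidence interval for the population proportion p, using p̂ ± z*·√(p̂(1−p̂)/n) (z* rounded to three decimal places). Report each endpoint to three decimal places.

(0.814, 0.853)

p̂ = 1193/1431 = 0.83368.
SE(p̂) = √(0.83368·0.16632/1431) = 0.009843.
For 95% confidence, z* = 1.960.
Margin = 1.960·0.009843 = 0.01929.
CI: 0.83368 ± 0.01929 = (0.814, 0.853).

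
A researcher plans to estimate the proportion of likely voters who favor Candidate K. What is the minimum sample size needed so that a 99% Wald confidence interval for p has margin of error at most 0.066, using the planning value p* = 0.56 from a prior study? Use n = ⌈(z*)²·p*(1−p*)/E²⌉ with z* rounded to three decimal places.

n = 376

The 99% critical value is z* = 2.576.
p*(1−p*) = 0.56·0.44 = 0.2464.
Required n before rounding: 6.635776 × 0.2464 / 0.066² = 375.357.
Rounding up, n = 376.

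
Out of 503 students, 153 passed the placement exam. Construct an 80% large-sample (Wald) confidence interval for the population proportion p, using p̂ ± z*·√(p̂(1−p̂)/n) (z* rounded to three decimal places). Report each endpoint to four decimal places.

The sample proportion is 153/503 = 0.30417.
SE(p̂) = √(0.30417·0.69583/503) = 0.020513.
The 80% critical value is z* = 1.282.
Margin = 1.282·0.020513 = 0.02630.
Interval: 0.30417 ± 0.02630 → (0.2779, 0.3305).

(0.2779, 0.3305)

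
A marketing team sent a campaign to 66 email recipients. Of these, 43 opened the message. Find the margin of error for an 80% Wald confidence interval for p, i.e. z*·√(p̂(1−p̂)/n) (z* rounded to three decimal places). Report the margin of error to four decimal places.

ME = 0.0752

Sample proportion p̂ = 43/66 = 0.65152.
SE = √(p̂(1−p̂)/n) = √(0.227043/66) = 0.058652.
The 80% critical value is z* = 1.282.
Margin of error = z*·SE = 1.282 × 0.058652 = 0.0752.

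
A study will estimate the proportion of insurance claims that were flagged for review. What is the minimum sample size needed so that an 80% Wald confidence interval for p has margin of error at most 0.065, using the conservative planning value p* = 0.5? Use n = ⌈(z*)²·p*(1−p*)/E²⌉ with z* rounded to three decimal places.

n = 98

z* = 1.282 at the 80% level.
p*(1−p*) = 0.2500.
(z*)²·p*(1−p*)/E² = 1.643524·0.2500/0.004225 = 97.250.
⌈97.250⌉ = 98.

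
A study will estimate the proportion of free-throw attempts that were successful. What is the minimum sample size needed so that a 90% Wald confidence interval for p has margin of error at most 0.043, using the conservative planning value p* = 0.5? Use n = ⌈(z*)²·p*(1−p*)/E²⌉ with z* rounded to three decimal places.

n = 366

The 90% critical value is z* = 1.645.
p*(1−p*) = 0.50·0.50 = 0.2500.
(z*)²·p*(1−p*)/E² = 2.706025·0.2500/0.001849 = 365.877.
⌈365.877⌉ = 366.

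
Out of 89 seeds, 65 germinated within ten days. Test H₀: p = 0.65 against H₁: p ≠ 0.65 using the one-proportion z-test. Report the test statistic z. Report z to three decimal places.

With x = 65 successes in n = 89, p̂ = 0.73034.
SE₀ = √(0.65·0.35/89) = 0.050559.
z = (p̂ − p₀)/SE = (0.73034 − 0.65)/0.050559 = 1.589.

z = 1.589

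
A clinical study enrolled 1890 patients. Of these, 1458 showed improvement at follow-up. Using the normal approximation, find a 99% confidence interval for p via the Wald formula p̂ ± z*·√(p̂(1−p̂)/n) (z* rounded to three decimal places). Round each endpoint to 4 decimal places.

(0.7465, 0.7963)

Sample proportion p̂ = 1458/1890 = 0.77143.
SE = √(p̂(1−p̂)/n) = √(0.176327/1890) = 0.009659.
z* = 2.576 at the 99% level.
Margin = 2.576·0.009659 = 0.02488.
Interval: 0.77143 ± 0.02488 → (0.7465, 0.7963).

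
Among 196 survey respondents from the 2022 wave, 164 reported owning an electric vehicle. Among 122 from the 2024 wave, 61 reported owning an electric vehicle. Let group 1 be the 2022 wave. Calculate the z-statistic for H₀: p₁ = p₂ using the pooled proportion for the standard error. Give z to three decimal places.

Sample proportions: p̂₁ = 164/196 = 0.83673 and p̂₂ = 61/122 = 0.50000.
Pooling: p̂ = 225/318 = 0.70755.
SE = √[p̂(1−p̂)(1/n₁+1/n₂)] = √[0.70755·0.29245·(1/196+1/122)] ≈ 0.052458.
z = 0.33673/0.052458 = 6.419.

z = 6.419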